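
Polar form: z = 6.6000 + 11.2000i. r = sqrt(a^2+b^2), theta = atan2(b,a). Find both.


r = sqrt(43.56+125.44) = sqrt(169) = 13.0000
theta = atan2(11.2, 6.6) = 59.4898 degrees

r = 13.0000, theta = 59.4898 degrees


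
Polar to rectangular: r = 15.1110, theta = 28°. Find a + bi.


a = 15.1110*cos(28°) = 15.1110*0.882948 = 13.3422
b = 15.1110*sin(28°) = 15.1110*0.46947 = 7.0942

13.3422 + 7.0942i


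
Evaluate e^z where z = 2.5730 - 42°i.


e^2.5730 = 13.1051
cos(-42°) = 0.743145
sin(-42°) = -0.66913
Real = 13.1051*0.743145 = 9.7390
Imag = 13.1051*(-0.66913) = -8.7690

9.7390 - 8.7690i


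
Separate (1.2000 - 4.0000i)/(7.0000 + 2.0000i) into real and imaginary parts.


Multiply by conjugate: (1.2000 - 4.0000i)(7.0000 - 2.0000i) / (7^2 + 2^2)
Numerator real = 1.2*7 - (4)*2 = 0.4
Numerator imag = -4*7 - 1.2*2 = -30.4
Denominator = 53
Re(z) = 0.4/53 = 0.0075
Im(z) = -30.4/53 = -0.5736

Re(z) = 0.0075, Im(z) = -0.5736


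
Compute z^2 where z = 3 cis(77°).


r^2 = 3^2 = 9
n*theta = 2*77° = 154° = 154° (mod 360)
a = 9*cos(154°) = -8.0891
b = 9*sin(154°) = 3.9453

9 cis(154°) = -8.0891 + 3.9453i


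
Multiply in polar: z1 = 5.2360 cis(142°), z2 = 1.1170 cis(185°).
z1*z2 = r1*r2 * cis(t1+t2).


r = 5.2360 * 1.1170 = 5.8486
theta = 142° + 185° = 327° = 327° (mod 360)

5.8486 cis(327°)


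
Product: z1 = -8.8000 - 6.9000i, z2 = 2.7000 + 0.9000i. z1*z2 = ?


Real = -8.8*2.7 - (-6.9)*0.9 = -23.76 - (-6.21) = -17.55
Imag = -8.8*0.9 + 2.7*(-6.9) = -7.92 - (18.63) = -26.55

-17.5500 - 26.5500i


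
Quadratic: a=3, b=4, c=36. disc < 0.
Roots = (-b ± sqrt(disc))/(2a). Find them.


disc = 4^2 - 4*3*36 = 16 - 432 = -416
sqrt(|disc|) = sqrt(416) = 20.3961
Real part = -4/(2*3) = -0.6667
Imag part = 20.3961/(2*3) = 3.3993

-0.6667 ± 3.3993i


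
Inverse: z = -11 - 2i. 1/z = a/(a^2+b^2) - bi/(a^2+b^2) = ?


|z|^2 = 121+4 = 125
1/z = (-11 + 2i)/125

1/z = -0.0880 + 0.0160i


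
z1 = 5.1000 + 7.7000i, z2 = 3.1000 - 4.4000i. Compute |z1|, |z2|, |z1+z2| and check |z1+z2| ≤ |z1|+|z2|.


|z1| = sqrt(5.1^2 + 7.7^2) = sqrt(85.3) = 9.2358
|z2| = sqrt(3.1^2 + (-4.4)^2) = sqrt(28.97) = 5.3824
z1+z2 = 8.2000 + 3.3000i
|z1+z2| = sqrt(78.13) = 8.8391
|z1|+|z2| = 9.2358 + 5.3824 = 14.6182

|z1+z2| = 8.8391 ≤ |z1|+|z2| = 14.6182 (verified)


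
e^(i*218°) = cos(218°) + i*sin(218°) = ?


cos(218°) = -0.7880
sin(218°) = -0.6157

e^(i*218°) = -0.7880 - 0.6157i


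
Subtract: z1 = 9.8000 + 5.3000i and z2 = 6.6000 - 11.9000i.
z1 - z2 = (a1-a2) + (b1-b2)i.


Real: 9.8 - 6.6 = 3.2
Imag: 5.3 + 11.9 = 17.2

3.2000 + 17.2000i


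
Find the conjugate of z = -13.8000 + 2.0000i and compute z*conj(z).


z_bar = -13.8000 - 2.0000i
z*z_bar = (-13.8)^2 + 2^2 = 190.44 + 4 = 194.44

z_bar = -13.8000 - 2.0000i, z*z_bar = 194.44


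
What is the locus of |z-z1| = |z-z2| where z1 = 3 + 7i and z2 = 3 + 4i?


Equal distances means the locus is the perpendicular bisector of z1 and z2.
Midpoint = ((3+3)/2, (7+4)/2) = (3.0000, 5.5000)

Perpendicular bisector through (3.0000, 5.5000)


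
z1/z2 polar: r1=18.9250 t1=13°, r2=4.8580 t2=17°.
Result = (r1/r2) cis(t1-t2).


r = 18.9250 / 4.8580 = 3.8956
theta = 13° - 17° = -4° = 356° (mod 360)

3.8956 cis(356°)


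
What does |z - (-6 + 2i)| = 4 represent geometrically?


|z - z0| = r is a circle with center z0 and radius r.
Center = (-6, 2), radius = 4

Circle with center (-6, 2) and radius 4


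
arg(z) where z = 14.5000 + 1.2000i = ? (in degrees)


Re = 14.5, Im = 1.2
arg = atan2(1.2, 14.5) = 4.7309 degrees

arg(z) = 4.7309 degrees


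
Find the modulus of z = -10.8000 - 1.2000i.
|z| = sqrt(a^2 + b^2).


|z| = sqrt((-10.8)^2 + (-1.2)^2) = sqrt(116.64 + 1.44) = sqrt(118.08) = 10.8665

|z| = 10.8665


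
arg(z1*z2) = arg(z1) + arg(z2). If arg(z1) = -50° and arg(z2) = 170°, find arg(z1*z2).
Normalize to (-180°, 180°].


arg(z1*z2) = -50° + 170° = 120°
Normalized to (-180°, 180°]: 120°

120°


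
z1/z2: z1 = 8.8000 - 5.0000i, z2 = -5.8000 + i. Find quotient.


Conjugate of z2 = -5.8000 - i
Numerator: (8.8000 - 5.0000i)(-5.8000 - i) = -56.0400 + 20.2000i
Denominator: (-5.8)^2 + 1^2 = 34.64
Result = (-56.0400 + 20.2000i)/34.64

-1.6178 + 0.5831i


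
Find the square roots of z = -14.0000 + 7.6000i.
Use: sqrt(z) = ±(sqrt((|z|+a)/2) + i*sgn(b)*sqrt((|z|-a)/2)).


|z| = sqrt(196+57.76) = 15.9298
sqrt((|z|+a)/2) = sqrt((15.9298+(-14))/2) = sqrt(0.9649) = 0.9823
sqrt((|z|-a)/2) = sqrt((15.9298-(-14))/2) = sqrt(14.9649) = 3.8685

±(0.9823 + 3.8685i) i.e. 0.9823 + 3.8685i and -0.9823 - 3.8685i


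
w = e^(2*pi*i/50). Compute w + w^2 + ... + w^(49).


With w = e^(2*pi*i/50), all 50 of the 50th roots of unity w^0 = 1, w, ..., w^(49) sum to 0: 1 + w + ... + w^(49) = (1 - w^50)/(1 - w) = 0 since w^50 = 1, w ≠ 1.
Removing the root 1: w + w^2 + ... + w^(49) = 0 - 1 = -1

Sum = -1


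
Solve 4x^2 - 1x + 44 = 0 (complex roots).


disc = (-1)^2 - 4*4*44 = 1 - 704 = -703
sqrt(|disc|) = sqrt(703) = 26.5141
Real part = 1/(2*4) = 0.1250
Imag part = 26.5141/(2*4) = 3.3143

0.1250 ± 3.3143i


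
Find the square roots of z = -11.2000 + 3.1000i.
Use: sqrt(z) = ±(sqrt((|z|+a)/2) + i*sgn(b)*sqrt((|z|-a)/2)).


|z| = sqrt(125.44+9.61) = 11.6211
sqrt((|z|+a)/2) = sqrt((11.6211+(-11.2))/2) = sqrt(0.2106) = 0.4589
sqrt((|z|-a)/2) = sqrt((11.6211-(-11.2))/2) = sqrt(11.4106) = 3.3780

±(0.4589 + 3.3780i) i.e. 0.4589 + 3.3780i and -0.4589 - 3.3780i


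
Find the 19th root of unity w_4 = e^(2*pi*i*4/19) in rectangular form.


Angle = 360*4/19 = 75.7895°
a = cos(75.7895°) = 0.2455
b = sin(75.7895°) = 0.9694

0.2455 + 0.9694i


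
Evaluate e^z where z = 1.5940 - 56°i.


e^1.5940 = 4.9234
cos(-56°) = 0.55919
sin(-56°) = -0.82904
Real = 4.9234*0.55919 = 2.7531
Imag = 4.9234*(-0.82904) = -4.0817

2.7531 - 4.0817i


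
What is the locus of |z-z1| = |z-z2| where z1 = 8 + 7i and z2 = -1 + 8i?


Equal distances means the locus is the perpendicular bisector of z1 and z2.
Midpoint = ((8+(-1))/2, (7+8)/2) = (3.5000, 7.5000)

Perpendicular bisector through (3.5000, 7.5000)


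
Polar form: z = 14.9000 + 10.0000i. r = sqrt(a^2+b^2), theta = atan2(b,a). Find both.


r = sqrt(222.01+100) = sqrt(322.01) = 17.9446
theta = atan2(10, 14.9) = 33.8672 degrees

r = 17.9446, theta = 33.8672 degrees


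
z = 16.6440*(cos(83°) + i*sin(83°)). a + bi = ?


a = 16.6440*cos(83°) = 16.6440*0.12187 = 2.0284
b = 16.6440*sin(83°) = 16.6440*0.992546 = 16.5199

2.0284 + 16.5199i


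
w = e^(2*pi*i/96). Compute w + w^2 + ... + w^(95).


With w = e^(2*pi*i/96), all 96 of the 96th roots of unity w^0 = 1, w, ..., w^(95) sum to 0: 1 + w + ... + w^(95) = (1 - w^96)/(1 - w) = 0 since w^96 = 1, w ≠ 1.
Removing the root 1: w + w^2 + ... + w^(95) = 0 - 1 = -1

Sum = -1


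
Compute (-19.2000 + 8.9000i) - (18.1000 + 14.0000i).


Real: -19.2 - 18.1 = -37.3
Imag: 8.9 - 14 = -5.1

-37.3000 - 5.1000i


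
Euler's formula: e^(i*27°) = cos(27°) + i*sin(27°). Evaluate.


cos(27°) = 0.8910
sin(27°) = 0.4540

e^(i*27°) = 0.8910 + 0.4540i


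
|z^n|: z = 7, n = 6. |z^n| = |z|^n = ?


|z| = sqrt(49+0) = sqrt(49) = 7
|z^6| = |z|^6 = 7^6 = 117649

|z^6| = 117649


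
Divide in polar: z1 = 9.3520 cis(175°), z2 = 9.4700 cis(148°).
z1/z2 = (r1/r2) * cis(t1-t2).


r = 9.3520 / 9.4700 = 0.9875
theta = 175° - 148° = 27° = 27° (mod 360)

0.9875 cis(27°)


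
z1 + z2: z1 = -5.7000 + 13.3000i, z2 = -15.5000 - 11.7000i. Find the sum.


Real: -5.7 - 15.5 = -21.2
Imag: 13.3 - 11.7 = 1.6

-21.2000 + 1.6000i


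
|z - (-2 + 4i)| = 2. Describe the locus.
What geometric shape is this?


|z - z0| = r is a circle with center z0 and radius r.
Center = (-2, 4), radius = 2

Circle with center (-2, 4) and radius 2


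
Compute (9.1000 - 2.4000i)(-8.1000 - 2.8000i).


Real = 9.1*(-8.1) - (-2.4)*(-2.8) = -73.71 - 6.72 = -80.43
Imag = 9.1*(-2.8) - (8.1)*(-2.4) = -25.48 + 19.44 = -6.04

-80.4300 - 6.0400i


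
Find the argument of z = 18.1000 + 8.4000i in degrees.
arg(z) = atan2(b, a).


Re = 18.1, Im = 8.4
arg = atan2(8.4, 18.1) = 24.8955 degrees

arg(z) = 24.8955 degrees


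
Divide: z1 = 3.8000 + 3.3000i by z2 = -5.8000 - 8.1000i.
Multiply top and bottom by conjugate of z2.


Conjugate of z2 = -5.8000 + 8.1000i
Numerator: (3.8000 + 3.3000i)(-5.8000 + 8.1000i) = -48.7700 + 11.6400i
Denominator: (-5.8)^2 + (-8.1)^2 = 99.25
Result = (-48.7700 + 11.6400i)/99.25

-0.4914 + 0.1173i


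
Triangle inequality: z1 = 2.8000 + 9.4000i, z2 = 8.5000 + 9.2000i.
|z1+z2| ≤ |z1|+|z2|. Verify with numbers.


|z1| = sqrt(2.8^2 + 9.4^2) = sqrt(96.2) = 9.8082
|z2| = sqrt(8.5^2 + 9.2^2) = sqrt(156.89) = 12.5256
z1+z2 = 11.3000 + 18.6000i
|z1+z2| = sqrt(473.65) = 21.7635
|z1|+|z2| = 9.8082 + 12.5256 = 22.3338

|z1+z2| = 21.7635 ≤ |z1|+|z2| = 22.3338 (verified)


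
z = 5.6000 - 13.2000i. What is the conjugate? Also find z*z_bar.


z_bar = 5.6000 + 13.2000i
z*z_bar = 5.6^2 + (-13.2)^2 = 31.36 + 174.24 = 205.6

z_bar = 5.6000 + 13.2000i, z*z_bar = 205.6


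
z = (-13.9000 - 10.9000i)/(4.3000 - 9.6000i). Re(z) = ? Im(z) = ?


Multiply by conjugate: (-13.9000 - 10.9000i)(4.3000 + 9.6000i) / (4.3^2 + (-9.6)^2)
Numerator real = -13.9*4.3 - (10.9)*(-9.6) = 44.87
Numerator imag = -10.9*4.3 - (-13.9)*(-9.6) = -180.31
Denominator = 110.65
Re(z) = 44.87/110.65 = 0.4055
Im(z) = -180.31/110.65 = -1.6296

Re(z) = 0.4055, Im(z) = -1.6296


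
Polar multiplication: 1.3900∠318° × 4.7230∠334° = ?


r = 1.3900 * 4.7230 = 6.5650
theta = 318° + 334° = 652° = 292° (mod 360)

6.5650 cis(292°)


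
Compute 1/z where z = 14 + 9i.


|z|^2 = 196+81 = 277
1/z = (14 - 9i)/277

1/z = 0.0505 - 0.0325i


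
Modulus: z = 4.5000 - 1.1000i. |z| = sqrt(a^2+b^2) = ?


|z| = sqrt(4.5^2 + (-1.1)^2) = sqrt(20.25 + 1.21) = sqrt(21.46) = 4.6325

|z| = 4.6325


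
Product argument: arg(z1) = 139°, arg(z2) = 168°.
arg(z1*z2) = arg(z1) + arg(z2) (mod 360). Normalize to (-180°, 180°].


arg(z1*z2) = 139° + 168° = 307°
Normalized to (-180°, 180°]: -53°

-53°


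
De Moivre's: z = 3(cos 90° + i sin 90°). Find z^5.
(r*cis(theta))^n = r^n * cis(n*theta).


r^5 = 3^5 = 243
n*theta = 5*90° = 450° = 90° (mod 360)
a = 243*cos(90°) = 0
b = 243*sin(90°) = 243.0000

243 cis(90°) = 0 + 243.0000i


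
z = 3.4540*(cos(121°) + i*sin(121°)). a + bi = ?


a = 3.4540*cos(121°) = 3.4540*(-0.51504) = -1.7789
b = 3.4540*sin(121°) = 3.4540*0.85717 = 2.9607

-1.7789 + 2.9607i


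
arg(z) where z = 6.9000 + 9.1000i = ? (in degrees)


Re = 6.9, Im = 9.1
arg = atan2(9.1, 6.9) = 52.8291 degrees

arg(z) = 52.8291 degrees


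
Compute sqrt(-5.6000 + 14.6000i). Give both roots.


|z| = sqrt(31.36+213.16) = 15.6371
sqrt((|z|+a)/2) = sqrt((15.6371+(-5.6))/2) = sqrt(5.0186) = 2.2402
sqrt((|z|-a)/2) = sqrt((15.6371-(-5.6))/2) = sqrt(10.6186) = 3.2586

±(2.2402 + 3.2586i) i.e. 2.2402 + 3.2586i and -2.2402 - 3.2586i


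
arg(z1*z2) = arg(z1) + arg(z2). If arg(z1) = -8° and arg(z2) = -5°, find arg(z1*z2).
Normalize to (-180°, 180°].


arg(z1*z2) = -8° - 5° = -13°
Normalized to (-180°, 180°]: -13°

-13°


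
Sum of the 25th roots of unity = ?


The sum of all 25th roots of unity is 0.
Geometric series: (1 - w^25)/(1 - w) = (1-1)/(1-w) = 0 since w^25 = 1, w ≠ 1.
Alternatively: coefficient of z^24 in z^25 - 1 is 0.

0


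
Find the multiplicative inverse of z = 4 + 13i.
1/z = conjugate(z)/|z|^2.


|z|^2 = 16+169 = 185
1/z = (4 - 13i)/185

1/z = 0.0216 - 0.0703i


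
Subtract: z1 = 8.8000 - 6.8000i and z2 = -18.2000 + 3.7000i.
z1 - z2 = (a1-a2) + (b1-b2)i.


Real: 8.8 + 18.2 = 27
Imag: -6.8 - 3.7 = -10.5

27.0000 - 10.5000i


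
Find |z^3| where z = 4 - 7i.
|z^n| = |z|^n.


|z| = sqrt(16+49) = sqrt(65) = 8.0623
|z^3| = |z|^3 = (sqrt(65))^3 = 65*sqrt(65)

|z^3| = 65*sqrt(65) ≈ 524.0468


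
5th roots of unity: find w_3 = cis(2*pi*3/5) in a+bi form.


Angle = 360*3/5 = 216°
a = cos(216°) = -0.8090
b = sin(216°) = -0.5878

-0.8090 - 0.5878i


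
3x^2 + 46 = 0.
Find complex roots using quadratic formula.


disc = 0^2 - 4*3*46 = 0 - 552 = -552
sqrt(|disc|) = sqrt(552) = 23.4947
Real part = 0/(2*3) = 0
Imag part = 23.4947/(2*3) = 3.9158

0 ± 3.9158i


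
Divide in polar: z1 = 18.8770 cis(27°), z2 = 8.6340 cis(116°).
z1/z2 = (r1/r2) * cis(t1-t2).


r = 18.8770 / 8.6340 = 2.1864
theta = 27° - 116° = -89° = 271° (mod 360)

2.1864 cis(271°)


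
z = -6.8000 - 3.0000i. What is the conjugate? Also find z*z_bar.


z_bar = -6.8000 + 3.0000i
z*z_bar = (-6.8)^2 + (-3)^2 = 46.24 + 9 = 55.24

z_bar = -6.8000 + 3.0000i, z*z_bar = 55.24


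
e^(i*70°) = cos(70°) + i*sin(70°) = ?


cos(70°) = 0.3420
sin(70°) = 0.9397

e^(i*70°) = 0.3420 + 0.9397i


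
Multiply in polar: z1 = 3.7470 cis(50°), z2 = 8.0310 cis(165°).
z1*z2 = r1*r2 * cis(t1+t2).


r = 3.7470 * 8.0310 = 30.0922
theta = 50° + 165° = 215° = 215° (mod 360)

30.0922 cis(215°)


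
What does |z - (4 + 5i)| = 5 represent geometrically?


|z - z0| = r is a circle with center z0 and radius r.
Center = (4, 5), radius = 5

Circle with center (4, 5) and radius 5


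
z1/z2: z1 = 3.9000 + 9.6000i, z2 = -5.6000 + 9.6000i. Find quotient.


Conjugate of z2 = -5.6000 - 9.6000i
Numerator: (3.9000 + 9.6000i)(-5.6000 - 9.6000i) = 70.3200 - 91.2000i
Denominator: (-5.6)^2 + 9.6^2 = 123.52
Result = (70.3200 - 91.2000i)/123.52

0.5693 - 0.7383i


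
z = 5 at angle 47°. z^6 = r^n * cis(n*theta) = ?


r^6 = 5^6 = 15625
n*theta = 6*47° = 282° = 282° (mod 360)
a = 15625*cos(282°) = 3248.6202
b = 15625*sin(282°) = -15283.5563

15625 cis(282°) = 3248.6202 - 15283.5563i


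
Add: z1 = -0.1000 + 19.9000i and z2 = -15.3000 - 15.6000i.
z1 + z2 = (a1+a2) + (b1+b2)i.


Real: -0.1 - 15.3 = -15.4
Imag: 19.9 - 15.6 = 4.3

-15.4000 + 4.3000i


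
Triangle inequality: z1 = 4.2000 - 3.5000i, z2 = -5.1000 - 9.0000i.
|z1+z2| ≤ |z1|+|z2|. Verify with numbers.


|z1| = sqrt(4.2^2 + (-3.5)^2) = sqrt(29.89) = 5.4672
|z2| = sqrt((-5.1)^2 + (-9)^2) = sqrt(107.01) = 10.3446
z1+z2 = -0.9000 - 12.5000i
|z1+z2| = sqrt(157.06) = 12.5324
|z1|+|z2| = 5.4672 + 10.3446 = 15.8118

|z1+z2| = 12.5324 ≤ |z1|+|z2| = 15.8118 (verified)


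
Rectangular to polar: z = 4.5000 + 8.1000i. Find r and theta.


r = sqrt(20.25+65.61) = sqrt(85.86) = 9.2661
theta = atan2(8.1, 4.5) = 60.9454 degrees

r = 9.2661, theta = 60.9454 degrees


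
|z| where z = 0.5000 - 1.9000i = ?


|z| = sqrt(0.5^2 + (-1.9)^2) = sqrt(0.25 + 3.61) = sqrt(3.86) = 1.9647

|z| = 1.9647


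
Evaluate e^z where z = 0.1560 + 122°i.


e^0.1560 = 1.1688
cos(122°) = -0.52992
sin(122°) = 0.84805
Real = 1.1688*(-0.52992) = -0.6194
Imag = 1.1688*0.84805 = 0.9912

-0.6194 + 0.9912i


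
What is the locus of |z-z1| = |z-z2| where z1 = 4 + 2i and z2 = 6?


Equal distances means the locus is the perpendicular bisector of z1 and z2.
Midpoint = ((4+6)/2, (2+0)/2) = (5.0000, 1.0000)

Perpendicular bisector through (5.0000, 1.0000)


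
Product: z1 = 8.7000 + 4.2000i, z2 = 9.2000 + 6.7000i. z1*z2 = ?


Real = 8.7*9.2 - 4.2*6.7 = 80.04 - 28.14 = 51.9
Imag = 8.7*6.7 + 9.2*4.2 = 58.29 + 38.64 = 96.93

51.9000 + 96.9300i


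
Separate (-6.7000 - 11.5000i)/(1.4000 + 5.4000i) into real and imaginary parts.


Multiply by conjugate: (-6.7000 - 11.5000i)(1.4000 - 5.4000i) / (1.4^2 + 5.4^2)
Numerator real = -6.7*1.4 - (11.5)*5.4 = -71.48
Numerator imag = -11.5*1.4 - (-6.7)*5.4 = 20.08
Denominator = 31.12
Re(z) = -71.48/31.12 = -2.2969
Im(z) = 20.08/31.12 = 0.6452

Re(z) = -2.2969, Im(z) = 0.6452


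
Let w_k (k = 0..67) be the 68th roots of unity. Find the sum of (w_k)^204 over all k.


The roots are w_k = w^k with w = e^(2*pi*i/68), and (w^k)^204 = (w^204)^k.
So S = 1 + u + u^2 + ... + u^(67) with u = w^204.
204 = 3*68 + 0, so 204 is a multiple of 68 and u = (w^68)^3 = 1.
Every one of the 68 terms equals 1: S = 68

S = 68


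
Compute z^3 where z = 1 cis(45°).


r^3 = 1^3 = 1
n*theta = 3*45° = 135° = 135° (mod 360)
a = 1*cos(135°) = -0.7071
b = 1*sin(135°) = 0.7071

1 cis(135°) = -0.7071 + 0.7071i


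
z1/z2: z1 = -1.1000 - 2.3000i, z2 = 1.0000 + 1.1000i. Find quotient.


Conjugate of z2 = 1.0000 - 1.1000i
Numerator: (-1.1000 - 2.3000i)(1.0000 - 1.1000i) = -3.6300 - 1.0900i
Denominator: 1^2 + 1.1^2 = 2.21
Result = (-3.6300 - 1.0900i)/2.21

-1.6425 - 0.4932i


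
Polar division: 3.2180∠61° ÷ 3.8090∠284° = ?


r = 3.2180 / 3.8090 = 0.8448
theta = 61° - 284° = -223° = 137° (mod 360)

0.8448 cis(137°)


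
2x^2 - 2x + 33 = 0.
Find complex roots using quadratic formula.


disc = (-2)^2 - 4*2*33 = 4 - 264 = -260
sqrt(|disc|) = sqrt(260) = 16.1245
Real part = 2/(2*2) = 0.5000
Imag part = 16.1245/(2*2) = 4.0311

0.5000 ± 4.0311i


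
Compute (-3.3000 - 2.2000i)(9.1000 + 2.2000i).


Real = -3.3*9.1 - (-2.2)*2.2 = -30.03 - (-4.84) = -25.19
Imag = -3.3*2.2 + 9.1*(-2.2) = -7.26 - (20.02) = -27.28

-25.1900 - 27.2800i


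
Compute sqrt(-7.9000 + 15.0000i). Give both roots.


|z| = sqrt(62.41+225) = 16.9532
sqrt((|z|+a)/2) = sqrt((16.9532+(-7.9))/2) = sqrt(4.5266) = 2.1276
sqrt((|z|-a)/2) = sqrt((16.9532-(-7.9))/2) = sqrt(12.4266) = 3.5251

±(2.1276 + 3.5251i) i.e. 2.1276 + 3.5251i and -2.1276 - 3.5251i


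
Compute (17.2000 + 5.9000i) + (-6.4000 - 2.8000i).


Real: 17.2 - 6.4 = 10.8
Imag: 5.9 - 2.8 = 3.1

10.8000 + 3.1000i


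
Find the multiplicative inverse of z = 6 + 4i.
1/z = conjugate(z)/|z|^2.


|z|^2 = 36+16 = 52
1/z = (6 - 4i)/52

1/z = 0.1154 - 0.0769i


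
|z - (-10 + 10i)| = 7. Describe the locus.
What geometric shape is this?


|z - z0| = r is a circle with center z0 and radius r.
Center = (-10, 10), radius = 7

Circle with center (-10, 10) and radius 7


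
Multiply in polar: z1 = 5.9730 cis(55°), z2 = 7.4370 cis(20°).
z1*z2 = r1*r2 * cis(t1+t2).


r = 5.9730 * 7.4370 = 44.4212
theta = 55° + 20° = 75° = 75° (mod 360)

44.4212 cis(75°)


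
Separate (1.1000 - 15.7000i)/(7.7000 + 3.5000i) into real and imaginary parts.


Multiply by conjugate: (1.1000 - 15.7000i)(7.7000 - 3.5000i) / (7.7^2 + 3.5^2)
Numerator real = 1.1*7.7 - (15.7)*3.5 = -46.48
Numerator imag = -15.7*7.7 - 1.1*3.5 = -124.74
Denominator = 71.54
Re(z) = -46.48/71.54 = -0.6497
Im(z) = -124.74/71.54 = -1.7436

Re(z) = -0.6497, Im(z) = -1.7436


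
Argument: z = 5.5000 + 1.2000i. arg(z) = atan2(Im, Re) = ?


Re = 5.5, Im = 1.2
arg = atan2(1.2, 5.5) = 12.3080 degrees

arg(z) = 12.3080 degrees


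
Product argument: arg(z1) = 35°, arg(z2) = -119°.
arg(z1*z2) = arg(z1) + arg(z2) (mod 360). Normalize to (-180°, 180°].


arg(z1*z2) = 35° - 119° = -84°
Normalized to (-180°, 180°]: -84°

-84°


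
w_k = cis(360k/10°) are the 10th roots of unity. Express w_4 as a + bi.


Angle = 360*4/10 = 144°
a = cos(144°) = -0.8090
b = sin(144°) = 0.5878

-0.8090 + 0.5878i


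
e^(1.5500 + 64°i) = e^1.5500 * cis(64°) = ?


e^1.5500 = 4.7115
cos(64°) = 0.43837
sin(64°) = 0.89879
Real = 4.7115*0.43837 = 2.0654
Imag = 4.7115*0.89879 = 4.2346

2.0654 + 4.2346i


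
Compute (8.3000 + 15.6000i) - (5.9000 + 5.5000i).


Real: 8.3 - 5.9 = 2.4
Imag: 15.6 - 5.5 = 10.1

2.4000 + 10.1000i


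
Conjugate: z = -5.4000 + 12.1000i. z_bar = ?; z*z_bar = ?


z_bar = -5.4000 - 12.1000i
z*z_bar = (-5.4)^2 + 12.1^2 = 29.16 + 146.41 = 175.57

z_bar = -5.4000 - 12.1000i, z*z_bar = 175.57


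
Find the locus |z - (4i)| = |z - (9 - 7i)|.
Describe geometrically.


Equal distances means the locus is the perpendicular bisector of z1 and z2.
Midpoint = ((0+9)/2, (4+(-7))/2) = (4.5000, -1.5000)

Perpendicular bisector through (4.5000, -1.5000)


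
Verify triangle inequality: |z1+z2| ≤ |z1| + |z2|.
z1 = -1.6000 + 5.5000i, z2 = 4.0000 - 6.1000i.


|z1| = sqrt((-1.6)^2 + 5.5^2) = sqrt(32.81) = 5.7280
|z2| = sqrt(4^2 + (-6.1)^2) = sqrt(53.21) = 7.2945
z1+z2 = 2.4000 - 0.6000i
|z1+z2| = sqrt(6.12) = 2.4739
|z1|+|z2| = 5.7280 + 7.2945 = 13.0225

|z1+z2| = 2.4739 ≤ |z1|+|z2| = 13.0225 (verified)


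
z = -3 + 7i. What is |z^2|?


|z| = sqrt(9+49) = sqrt(58) = 7.6158
|z^2| = |z|^2 = (sqrt(58))^2 = 58

|z^2| = 58


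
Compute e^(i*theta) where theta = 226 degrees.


cos(226°) = -0.6947
sin(226°) = -0.7193

e^(i*226°) = -0.6947 - 0.7193i


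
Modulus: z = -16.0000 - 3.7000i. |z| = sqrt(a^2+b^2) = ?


|z| = sqrt((-16)^2 + (-3.7)^2) = sqrt(256 + 13.69) = sqrt(269.69) = 16.4222

|z| = 16.4222


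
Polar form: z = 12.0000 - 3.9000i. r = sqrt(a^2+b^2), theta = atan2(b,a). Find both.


r = sqrt(144+15.21) = sqrt(159.21) = 12.6178
theta = atan2(-3.9, 12) = -18.0042 degrees

r = 12.6178, theta = -18.0042 degrees


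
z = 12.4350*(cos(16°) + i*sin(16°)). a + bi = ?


a = 12.4350*cos(16°) = 12.4350*0.96126 = 11.9533
b = 12.4350*sin(16°) = 12.4350*0.27564 = 3.4276

11.9533 + 3.4276i


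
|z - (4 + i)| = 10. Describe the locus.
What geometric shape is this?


|z - z0| = r is a circle with center z0 and radius r.
Center = (4, 1), radius = 10

Circle with center (4, 1) and radius 10


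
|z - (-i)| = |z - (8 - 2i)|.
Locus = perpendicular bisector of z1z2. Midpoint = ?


Equal distances means the locus is the perpendicular bisector of z1 and z2.
Midpoint = ((0+8)/2, (-1+(-2))/2) = (4.0000, -1.5000)

Perpendicular bisector through (4.0000, -1.5000)


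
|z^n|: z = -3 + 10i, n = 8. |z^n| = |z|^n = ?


|z| = sqrt(9+100) = sqrt(109) = 10.4403
|z^8| = |z|^8 = (sqrt(109))^8 = 109^4 = 141158161

|z^8| = 141158161


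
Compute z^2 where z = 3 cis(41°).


r^2 = 3^2 = 9
n*theta = 2*41° = 82° = 82° (mod 360)
a = 9*cos(82°) = 1.2526
b = 9*sin(82°) = 8.9124

9 cis(82°) = 1.2526 + 8.9124i


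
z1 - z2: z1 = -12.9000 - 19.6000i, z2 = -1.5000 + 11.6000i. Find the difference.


Real: -12.9 + 1.5 = -11.4
Imag: -19.6 - 11.6 = -31.2

-11.4000 - 31.2000i


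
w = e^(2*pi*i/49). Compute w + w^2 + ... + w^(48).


With w = e^(2*pi*i/49), all 49 of the 49th roots of unity w^0 = 1, w, ..., w^(48) sum to 0: 1 + w + ... + w^(48) = (1 - w^49)/(1 - w) = 0 since w^49 = 1, w ≠ 1.
Removing the root 1: w + w^2 + ... + w^(48) = 0 - 1 = -1

Sum = -1


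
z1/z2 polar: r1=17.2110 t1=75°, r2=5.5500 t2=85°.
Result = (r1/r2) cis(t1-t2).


r = 17.2110 / 5.5500 = 3.1011
theta = 75° - 85° = -10° = 350° (mod 360)

3.1011 cis(350°)


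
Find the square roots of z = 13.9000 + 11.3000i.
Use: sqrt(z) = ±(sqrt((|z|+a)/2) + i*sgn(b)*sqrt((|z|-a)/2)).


|z| = sqrt(193.21+127.69) = 17.9137
sqrt((|z|+a)/2) = sqrt((17.9137+13.9)/2) = sqrt(15.9068) = 3.9883
sqrt((|z|-a)/2) = sqrt((17.9137-13.9)/2) = sqrt(2.0068) = 1.4166

±(3.9883 + 1.4166i) i.e. 3.9883 + 1.4166i and -3.9883 - 1.4166i


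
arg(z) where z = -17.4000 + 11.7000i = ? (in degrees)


Re = -17.4, Im = 11.7
arg = atan2(11.7, -17.4) = 146.0826 degrees

arg(z) = 146.0826 degrees


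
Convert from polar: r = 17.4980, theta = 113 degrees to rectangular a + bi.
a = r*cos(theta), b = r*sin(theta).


a = 17.4980*cos(113°) = 17.4980*(-0.39073) = -6.8370
b = 17.4980*sin(113°) = 17.4980*0.920505 = 16.1070

-6.8370 + 16.1070i


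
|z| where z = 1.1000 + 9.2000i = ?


|z| = sqrt(1.1^2 + 9.2^2) = sqrt(1.21 + 84.64) = sqrt(85.85) = 9.2655

|z| = 9.2655


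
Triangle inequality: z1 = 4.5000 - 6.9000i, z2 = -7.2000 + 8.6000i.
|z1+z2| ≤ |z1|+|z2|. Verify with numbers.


|z1| = sqrt(4.5^2 + (-6.9)^2) = sqrt(67.86) = 8.2377
|z2| = sqrt((-7.2)^2 + 8.6^2) = sqrt(125.8) = 11.2161
z1+z2 = -2.7000 + 1.7000i
|z1+z2| = sqrt(10.18) = 3.1906
|z1|+|z2| = 8.2377 + 11.2161 = 19.4538

|z1+z2| = 3.1906 ≤ |z1|+|z2| = 19.4538 (verified)


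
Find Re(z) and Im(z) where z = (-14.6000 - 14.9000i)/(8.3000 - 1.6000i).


Multiply by conjugate: (-14.6000 - 14.9000i)(8.3000 + 1.6000i) / (8.3^2 + (-1.6)^2)
Numerator real = -14.6*8.3 - (14.9)*(-1.6) = -97.34
Numerator imag = -14.9*8.3 - (-14.6)*(-1.6) = -147.03
Denominator = 71.45
Re(z) = -97.34/71.45 = -1.3624
Im(z) = -147.03/71.45 = -2.0578

Re(z) = -1.3624, Im(z) = -2.0578


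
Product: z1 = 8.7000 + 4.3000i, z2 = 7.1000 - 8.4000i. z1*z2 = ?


Real = 8.7*7.1 - 4.3*(-8.4) = 61.77 - (-36.12) = 97.89
Imag = 8.7*(-8.4) + 7.1*4.3 = -73.08 + 30.53 = -42.55

97.8900 - 42.5500i


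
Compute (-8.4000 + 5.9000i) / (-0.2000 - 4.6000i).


Conjugate of z2 = -0.2000 + 4.6000i
Numerator: (-8.4000 + 5.9000i)(-0.2000 + 4.6000i) = -25.4600 - 39.8200i
Denominator: (-0.2)^2 + (-4.6)^2 = 21.2
Result = (-25.4600 - 39.8200i)/21.2

-1.2009 - 1.8783i


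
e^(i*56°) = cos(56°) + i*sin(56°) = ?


cos(56°) = 0.5592
sin(56°) = 0.8290

e^(i*56°) = 0.5592 + 0.8290i


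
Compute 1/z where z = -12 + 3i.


|z|^2 = 144+9 = 153
1/z = (-12 - 3i)/153

1/z = -0.0784 - 0.0196i


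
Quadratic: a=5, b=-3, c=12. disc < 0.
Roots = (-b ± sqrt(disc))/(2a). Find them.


disc = (-3)^2 - 4*5*12 = 9 - 240 = -231
sqrt(|disc|) = sqrt(231) = 15.1987
Real part = 3/(2*5) = 0.3000
Imag part = 15.1987/(2*5) = 1.5199

0.3000 ± 1.5199i


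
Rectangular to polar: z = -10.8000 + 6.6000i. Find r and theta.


r = sqrt(116.64+43.56) = sqrt(160.2) = 12.6570
theta = atan2(6.6, -10.8) = 148.5704 degrees

r = 12.6570, theta = 148.5704 degrees


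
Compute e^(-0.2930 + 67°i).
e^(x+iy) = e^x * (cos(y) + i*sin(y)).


e^-0.2930 = 0.7460
cos(67°) = 0.3907
sin(67°) = 0.9205
Real = 0.7460*0.3907 = 0.2915
Imag = 0.7460*0.9205 = 0.6867

0.2915 + 0.6867i


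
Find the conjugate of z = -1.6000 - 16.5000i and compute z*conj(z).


z_bar = -1.6000 + 16.5000i
z*z_bar = (-1.6)^2 + (-16.5)^2 = 2.56 + 272.25 = 274.81

z_bar = -1.6000 + 16.5000i, z*z_bar = 274.81


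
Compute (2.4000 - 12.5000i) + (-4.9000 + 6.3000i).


Real: 2.4 - 4.9 = -2.5
Imag: -12.5 + 6.3 = -6.2

-2.5000 - 6.2000i


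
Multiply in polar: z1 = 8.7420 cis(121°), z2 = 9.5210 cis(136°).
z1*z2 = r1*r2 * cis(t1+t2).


r = 8.7420 * 9.5210 = 83.2326
theta = 121° + 136° = 257° = 257° (mod 360)

83.2326 cis(257°)


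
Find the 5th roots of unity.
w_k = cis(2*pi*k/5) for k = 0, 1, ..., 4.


The 5th roots of unity are cis(360k/5°) for k=0..4
Angle step = 360/5 = 72°
Primitive root: cis(72°)
Primitive root = 0.3090 + 0.9511i

5 roots at angles: 0°, 72°, 144°, 216°, 288°


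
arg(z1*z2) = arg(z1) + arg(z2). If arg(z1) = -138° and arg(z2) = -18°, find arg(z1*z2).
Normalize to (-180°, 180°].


arg(z1*z2) = -138° - 18° = -156°
Normalized to (-180°, 180°]: -156°

-156°


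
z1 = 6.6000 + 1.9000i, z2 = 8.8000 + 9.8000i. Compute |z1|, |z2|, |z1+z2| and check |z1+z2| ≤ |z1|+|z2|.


|z1| = sqrt(6.6^2 + 1.9^2) = sqrt(47.17) = 6.8680
|z2| = sqrt(8.8^2 + 9.8^2) = sqrt(173.48) = 13.1712
z1+z2 = 15.4000 + 11.7000i
|z1+z2| = sqrt(374.05) = 19.3404
|z1|+|z2| = 6.8680 + 13.1712 = 20.0392

|z1+z2| = 19.3404 ≤ |z1|+|z2| = 20.0392 (verified)


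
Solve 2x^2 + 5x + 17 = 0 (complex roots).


disc = 5^2 - 4*2*17 = 25 - 136 = -111
sqrt(|disc|) = sqrt(111) = 10.5357
Real part = -5/(2*2) = -1.2500
Imag part = 10.5357/(2*2) = 2.6339

-1.2500 ± 2.6339i


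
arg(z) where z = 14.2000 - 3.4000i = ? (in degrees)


Re = 14.2, Im = -3.4
arg = atan2(-3.4, 14.2) = -13.4652 degrees

arg(z) = -13.4652 degrees


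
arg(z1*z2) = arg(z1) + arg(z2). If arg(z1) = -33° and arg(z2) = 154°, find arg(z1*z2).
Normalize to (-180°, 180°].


arg(z1*z2) = -33° + 154° = 121°
Normalized to (-180°, 180°]: 121°

121°


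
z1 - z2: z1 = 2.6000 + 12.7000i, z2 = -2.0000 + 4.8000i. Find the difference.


Real: 2.6 + 2 = 4.6
Imag: 12.7 - 4.8 = 7.9

4.6000 + 7.9000i


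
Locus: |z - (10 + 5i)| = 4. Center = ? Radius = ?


|z - z0| = r is a circle with center z0 and radius r.
Center = (10, 5), radius = 4

Circle with center (10, 5) and radius 4


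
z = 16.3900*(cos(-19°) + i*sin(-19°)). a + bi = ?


a = 16.3900*cos(-19°) = 16.3900*0.9455186 = 15.4970
b = 16.3900*sin(-19°) = 16.3900*(-0.32557) = -5.3361

15.4970 - 5.3361i


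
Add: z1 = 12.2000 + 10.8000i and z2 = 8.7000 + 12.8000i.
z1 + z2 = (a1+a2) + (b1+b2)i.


Real: 12.2 + 8.7 = 20.9
Imag: 10.8 + 12.8 = 23.6

20.9000 + 23.6000i


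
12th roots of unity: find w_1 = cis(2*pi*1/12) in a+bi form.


Angle = 360*1/12 = 30°
a = cos(30°) = 0.8660
b = sin(30°) = 0.5000

0.8660 + 0.5000i


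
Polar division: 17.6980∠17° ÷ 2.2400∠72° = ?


r = 17.6980 / 2.2400 = 7.9009
theta = 17° - 72° = -55° = 305° (mod 360)

7.9009 cis(305°)


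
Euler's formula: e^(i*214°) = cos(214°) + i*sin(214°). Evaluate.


cos(214°) = -0.8290
sin(214°) = -0.5592

e^(i*214°) = -0.8290 - 0.5592i


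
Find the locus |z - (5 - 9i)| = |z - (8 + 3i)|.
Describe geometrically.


Equal distances means the locus is the perpendicular bisector of z1 and z2.
Midpoint = ((5+8)/2, (-9+3)/2) = (6.5000, -3.0000)

Perpendicular bisector through (6.5000, -3.0000)


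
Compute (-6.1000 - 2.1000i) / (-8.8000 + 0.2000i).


Conjugate of z2 = -8.8000 - 0.2000i
Numerator: (-6.1000 - 2.1000i)(-8.8000 - 0.2000i) = 53.2600 + 19.7000i
Denominator: (-8.8)^2 + 0.2^2 = 77.48
Result = (53.2600 + 19.7000i)/77.48

0.6874 + 0.2543i


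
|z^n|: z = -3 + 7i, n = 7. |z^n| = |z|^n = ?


|z| = sqrt(9+49) = sqrt(58) = 7.6158
|z^7| = |z|^7 = (sqrt(58))^7 = 58^3 * sqrt(58) = 195112*sqrt(58)

|z^7| = 195112*sqrt(58) ≈ 1485928.7222


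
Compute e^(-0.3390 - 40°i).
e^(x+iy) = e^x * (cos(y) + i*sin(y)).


e^-0.3390 = 0.7125
cos(-40°) = 0.766
sin(-40°) = -0.6428
Real = 0.7125*0.766 = 0.5458
Imag = 0.7125*(-0.6428) = -0.4580

0.5458 - 0.4580i


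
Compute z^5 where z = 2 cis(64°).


r^5 = 2^5 = 32
n*theta = 5*64° = 320° = 320° (mod 360)
a = 32*cos(320°) = 24.5134
b = 32*sin(320°) = -20.5692

32 cis(320°) = 24.5134 - 20.5692i


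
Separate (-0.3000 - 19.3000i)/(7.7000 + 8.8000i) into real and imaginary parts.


Multiply by conjugate: (-0.3000 - 19.3000i)(7.7000 - 8.8000i) / (7.7^2 + 8.8^2)
Numerator real = -0.3*7.7 - (19.3)*8.8 = -172.15
Numerator imag = -19.3*7.7 - (-0.3)*8.8 = -145.97
Denominator = 136.73
Re(z) = -172.15/136.73 = -1.2591
Im(z) = -145.97/136.73 = -1.0676

Re(z) = -1.2591, Im(z) = -1.0676


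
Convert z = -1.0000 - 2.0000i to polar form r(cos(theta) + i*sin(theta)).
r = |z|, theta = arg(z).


r = sqrt(1+4) = sqrt(5) = 2.2361
theta = atan2(-2, -1) = -116.5651 degrees

r = 2.2361, theta = -116.5651 degrees


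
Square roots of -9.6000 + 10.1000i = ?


|z| = sqrt(92.16+102.01) = 13.9345
sqrt((|z|+a)/2) = sqrt((13.9345+(-9.6))/2) = sqrt(2.1672) = 1.4722
sqrt((|z|-a)/2) = sqrt((13.9345-(-9.6))/2) = sqrt(11.7672) = 3.4303

±(1.4722 + 3.4303i) i.e. 1.4722 + 3.4303i and -1.4722 - 3.4303i


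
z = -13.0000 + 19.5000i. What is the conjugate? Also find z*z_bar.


z_bar = -13.0000 - 19.5000i
z*z_bar = (-13)^2 + 19.5^2 = 169 + 380.25 = 549.25

z_bar = -13.0000 - 19.5000i, z*z_bar = 549.25


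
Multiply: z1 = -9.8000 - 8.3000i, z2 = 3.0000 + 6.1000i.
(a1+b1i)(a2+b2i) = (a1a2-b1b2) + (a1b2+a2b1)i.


Real = -9.8*3 - (-8.3)*6.1 = -29.4 - (-50.63) = 21.23
Imag = -9.8*6.1 + 3*(-8.3) = -59.78 - (24.9) = -84.68

21.2300 - 84.6800i


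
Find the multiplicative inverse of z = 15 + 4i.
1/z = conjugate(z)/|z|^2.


|z|^2 = 225+16 = 241
1/z = (15 - 4i)/241

1/z = 0.0622 - 0.0166i


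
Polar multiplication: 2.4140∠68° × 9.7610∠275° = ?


r = 2.4140 * 9.7610 = 23.5631
theta = 68° + 275° = 343° = 343° (mod 360)

23.5631 cis(343°)


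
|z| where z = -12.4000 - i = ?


|z| = sqrt((-12.4)^2 + (-1)^2) = sqrt(153.76 + 1) = sqrt(154.76) = 12.4403

|z| = 12.4403


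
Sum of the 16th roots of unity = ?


The sum of all 16th roots of unity is 0.
Geometric series: (1 - w^16)/(1 - w) = (1-1)/(1-w) = 0 since w^16 = 1, w ≠ 1.
Alternatively: coefficient of z^15 in z^16 - 1 is 0.

0


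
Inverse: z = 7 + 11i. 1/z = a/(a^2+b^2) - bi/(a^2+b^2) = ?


|z|^2 = 49+121 = 170
1/z = (7 - 11i)/170

1/z = 0.0412 - 0.0647i


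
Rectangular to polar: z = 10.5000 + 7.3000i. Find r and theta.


r = sqrt(110.25+53.29) = sqrt(163.54) = 12.7883
theta = atan2(7.3, 10.5) = 34.8085 degrees

r = 12.7883, theta = 34.8085 degrees


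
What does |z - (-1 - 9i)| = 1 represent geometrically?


|z - z0| = r is a circle with center z0 and radius r.
Center = (-1, -9), radius = 1

Circle with center (-1, -9) and radius 1


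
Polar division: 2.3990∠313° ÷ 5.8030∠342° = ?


r = 2.3990 / 5.8030 = 0.4134
theta = 313° - 342° = -29° = 331° (mod 360)

0.4134 cis(331°)


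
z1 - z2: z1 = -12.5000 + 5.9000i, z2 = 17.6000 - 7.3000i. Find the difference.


Real: -12.5 - 17.6 = -30.1
Imag: 5.9 + 7.3 = 13.2

-30.1000 + 13.2000i


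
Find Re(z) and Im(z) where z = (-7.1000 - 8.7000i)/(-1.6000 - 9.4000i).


Multiply by conjugate: (-7.1000 - 8.7000i)(-1.6000 + 9.4000i) / ((-1.6)^2 + (-9.4)^2)
Numerator real = -7.1*(-1.6) - (8.7)*(-9.4) = 93.14
Numerator imag = -8.7*(-1.6) - (-7.1)*(-9.4) = -52.82
Denominator = 90.92
Re(z) = 93.14/90.92 = 1.0244
Im(z) = -52.82/90.92 = -0.5810

Re(z) = 1.0244, Im(z) = -0.5810


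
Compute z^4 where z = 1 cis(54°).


r^4 = 1^4 = 1
n*theta = 4*54° = 216° = 216° (mod 360)
a = 1*cos(216°) = -0.8090
b = 1*sin(216°) = -0.5878

1 cis(216°) = -0.8090 - 0.5878i


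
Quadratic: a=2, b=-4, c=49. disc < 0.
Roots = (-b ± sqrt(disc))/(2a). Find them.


disc = (-4)^2 - 4*2*49 = 16 - 392 = -376
sqrt(|disc|) = sqrt(376) = 19.3907
Real part = 4/(2*2) = 1.0000
Imag part = 19.3907/(2*2) = 4.8477

1.0000 ± 4.8477i


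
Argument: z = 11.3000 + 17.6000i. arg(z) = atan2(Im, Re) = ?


Re = 11.3, Im = 17.6
arg = atan2(17.6, 11.3) = 57.2977 degrees

arg(z) = 57.2977 degrees


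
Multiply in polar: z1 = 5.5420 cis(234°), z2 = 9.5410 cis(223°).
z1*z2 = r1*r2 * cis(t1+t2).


r = 5.5420 * 9.5410 = 52.8762
theta = 234° + 223° = 457° = 97° (mod 360)

52.8762 cis(97°)


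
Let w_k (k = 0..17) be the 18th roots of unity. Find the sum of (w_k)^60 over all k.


The roots are w_k = w^k with w = e^(2*pi*i/18), and (w^k)^60 = (w^60)^k.
So S = 1 + u + u^2 + ... + u^(17) with u = w^60.
60 = 3*18 + 6, so 60 is not a multiple of 18: u = (w^18)^3 * w^6 = w^6 ≠ 1 (w is a primitive 18th root), while u^18 = (w^18)^60 = 1.
Geometric series: S = (1 - u^18)/(1 - u) = (1 - 1)/(1 - u) = 0

S = 0


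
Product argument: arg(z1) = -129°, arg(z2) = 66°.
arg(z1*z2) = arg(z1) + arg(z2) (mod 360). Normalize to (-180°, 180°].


arg(z1*z2) = -129° + 66° = -63°
Normalized to (-180°, 180°]: -63°

-63°


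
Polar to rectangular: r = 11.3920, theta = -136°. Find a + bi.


a = 11.3920*cos(-136°) = 11.3920*(-0.71934) = -8.1947
b = 11.3920*sin(-136°) = 11.3920*(-0.694658) = -7.9135

-8.1947 - 7.9135i


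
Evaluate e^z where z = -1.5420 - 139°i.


e^-1.5420 = 0.2140
cos(-139°) = -0.7547
sin(-139°) = -0.6561
Real = 0.2140*(-0.7547) = -0.1615
Imag = 0.2140*(-0.6561) = -0.1404

-0.1615 - 0.1404i


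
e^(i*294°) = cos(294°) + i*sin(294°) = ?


cos(294°) = 0.4067
sin(294°) = -0.9135

e^(i*294°) = 0.4067 - 0.9135i


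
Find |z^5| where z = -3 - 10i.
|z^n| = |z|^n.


|z| = sqrt(9+100) = sqrt(109) = 10.4403
|z^5| = |z|^5 = (sqrt(109))^5 = 109^2 * sqrt(109) = 11881*sqrt(109)

|z^5| = 11881*sqrt(109) ≈ 124041.2816


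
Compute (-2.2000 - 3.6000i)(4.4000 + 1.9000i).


Real = -2.2*4.4 - (-3.6)*1.9 = -9.68 - (-6.84) = -2.84
Imag = -2.2*1.9 + 4.4*(-3.6) = -4.18 - (15.84) = -20.02

-2.8400 - 20.0200i


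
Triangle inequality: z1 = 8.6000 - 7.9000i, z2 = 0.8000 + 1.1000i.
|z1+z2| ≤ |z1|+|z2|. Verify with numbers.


|z1| = sqrt(8.6^2 + (-7.9)^2) = sqrt(136.37) = 11.6778
|z2| = sqrt(0.8^2 + 1.1^2) = sqrt(1.85) = 1.3601
z1+z2 = 9.4000 - 6.8000i
|z1+z2| = sqrt(134.6) = 11.6017
|z1|+|z2| = 11.6778 + 1.3601 = 13.0379

|z1+z2| = 11.6017 ≤ |z1|+|z2| = 13.0379 (verified)


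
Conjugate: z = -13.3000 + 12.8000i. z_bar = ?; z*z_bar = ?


z_bar = -13.3000 - 12.8000i
z*z_bar = (-13.3)^2 + 12.8^2 = 176.89 + 163.84 = 340.73

z_bar = -13.3000 - 12.8000i, z*z_bar = 340.73


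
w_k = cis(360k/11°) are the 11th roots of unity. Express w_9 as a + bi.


Angle = 360*9/11 = 294.5455°
a = cos(294.5455°) = 0.4154
b = sin(294.5455°) = -0.9096

0.4154 - 0.9096i


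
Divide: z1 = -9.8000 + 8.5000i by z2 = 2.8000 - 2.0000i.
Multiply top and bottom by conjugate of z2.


Conjugate of z2 = 2.8000 + 2.0000i
Numerator: (-9.8000 + 8.5000i)(2.8000 + 2.0000i) = -44.4400 + 4.2000i
Denominator: 2.8^2 + (-2)^2 = 11.84
Result = (-44.4400 + 4.2000i)/11.84

-3.7534 + 0.3547i


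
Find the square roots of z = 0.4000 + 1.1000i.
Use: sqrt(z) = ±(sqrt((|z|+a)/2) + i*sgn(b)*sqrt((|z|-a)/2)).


|z| = sqrt(0.16+1.21) = 1.1705
sqrt((|z|+a)/2) = sqrt((1.1705+0.4)/2) = sqrt(0.7852) = 0.8861
sqrt((|z|-a)/2) = sqrt((1.1705-0.4)/2) = sqrt(0.3852) = 0.6207

±(0.8861 + 0.6207i) i.e. 0.8861 + 0.6207i and -0.8861 - 0.6207i


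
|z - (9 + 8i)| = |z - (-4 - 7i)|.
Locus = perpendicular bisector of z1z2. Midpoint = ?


Equal distances means the locus is the perpendicular bisector of z1 and z2.
Midpoint = ((9+(-4))/2, (8+(-7))/2) = (2.5000, 0.5000)

Perpendicular bisector through (2.5000, 0.5000)


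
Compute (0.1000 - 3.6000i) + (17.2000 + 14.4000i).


Real: 0.1 + 17.2 = 17.3
Imag: -3.6 + 14.4 = 10.8

17.3000 + 10.8000i


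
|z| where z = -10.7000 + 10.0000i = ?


|z| = sqrt((-10.7)^2 + 10^2) = sqrt(114.49 + 100) = sqrt(214.49) = 14.6455

|z| = 14.6455


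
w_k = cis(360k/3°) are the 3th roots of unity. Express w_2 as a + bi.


Angle = 360*2/3 = 240°
a = cos(240°) = -0.5000
b = sin(240°) = -0.8660

-0.5000 - 0.8660i


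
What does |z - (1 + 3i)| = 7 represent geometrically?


|z - z0| = r is a circle with center z0 and radius r.
Center = (1, 3), radius = 7

Circle with center (1, 3) and radius 7


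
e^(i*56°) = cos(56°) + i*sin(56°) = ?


cos(56°) = 0.5592
sin(56°) = 0.8290

e^(i*56°) = 0.5592 + 0.8290i


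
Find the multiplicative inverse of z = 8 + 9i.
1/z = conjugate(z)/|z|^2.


|z|^2 = 64+81 = 145
1/z = (8 - 9i)/145

1/z = 0.0552 - 0.0621i


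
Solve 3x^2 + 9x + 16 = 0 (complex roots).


disc = 9^2 - 4*3*16 = 81 - 192 = -111
sqrt(|disc|) = sqrt(111) = 10.5357
Real part = -9/(2*3) = -1.5000
Imag part = 10.5357/(2*3) = 1.7559

-1.5000 ± 1.7559i


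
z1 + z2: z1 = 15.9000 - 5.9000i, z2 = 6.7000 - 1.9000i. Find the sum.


Real: 15.9 + 6.7 = 22.6
Imag: -5.9 - 1.9 = -7.8

22.6000 - 7.8000i


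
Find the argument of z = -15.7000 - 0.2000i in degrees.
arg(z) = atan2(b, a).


Re = -15.7, Im = -0.2
arg = atan2(-0.2, -15.7) = -179.2702 degrees

arg(z) = -179.2702 degrees


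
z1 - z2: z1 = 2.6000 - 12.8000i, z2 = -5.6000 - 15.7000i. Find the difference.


Real: 2.6 + 5.6 = 8.2
Imag: -12.8 + 15.7 = 2.9

8.2000 + 2.9000i


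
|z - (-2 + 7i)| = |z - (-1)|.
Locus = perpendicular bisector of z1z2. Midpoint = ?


Equal distances means the locus is the perpendicular bisector of z1 and z2.
Midpoint = ((-2+(-1))/2, (7+0)/2) = (-1.5000, 3.5000)

Perpendicular bisector through (-1.5000, 3.5000)


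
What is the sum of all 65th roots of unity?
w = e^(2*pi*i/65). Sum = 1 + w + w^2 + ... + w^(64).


The sum of all 65th roots of unity is 0.
Geometric series: (1 - w^65)/(1 - w) = (1-1)/(1-w) = 0 since w^65 = 1, w ≠ 1.
Alternatively: coefficient of z^64 in z^65 - 1 is 0.

0


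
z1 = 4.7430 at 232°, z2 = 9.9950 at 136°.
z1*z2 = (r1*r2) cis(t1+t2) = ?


r = 4.7430 * 9.9950 = 47.4063
theta = 232° + 136° = 368° = 8° (mod 360)

47.4063 cis(8°)


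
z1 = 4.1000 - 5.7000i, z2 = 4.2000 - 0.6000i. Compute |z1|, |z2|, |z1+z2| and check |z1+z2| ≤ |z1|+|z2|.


|z1| = sqrt(4.1^2 + (-5.7)^2) = sqrt(49.3) = 7.0214
|z2| = sqrt(4.2^2 + (-0.6)^2) = sqrt(18) = 4.2426
z1+z2 = 8.3000 - 6.3000i
|z1+z2| = sqrt(108.58) = 10.4202
|z1|+|z2| = 7.0214 + 4.2426 = 11.2640

|z1+z2| = 10.4202 ≤ |z1|+|z2| = 11.2640 (verified)
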